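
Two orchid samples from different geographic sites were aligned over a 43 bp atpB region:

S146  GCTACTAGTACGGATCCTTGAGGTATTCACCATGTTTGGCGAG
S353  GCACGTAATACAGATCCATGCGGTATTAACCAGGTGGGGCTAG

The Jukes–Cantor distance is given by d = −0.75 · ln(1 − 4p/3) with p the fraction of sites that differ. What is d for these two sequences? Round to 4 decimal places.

0.3490

Differing sites — 3:T/A; 4:A/C; 5:C/G; 8:G/A; 12:G/A; 18:T/A; 21:A/C; 28:C/A; 33:T/G; 36:T/G; 37:T/G; 41:G/T.
p = 12/43 = 0.279070.
d = −0.75 · ln(1 − (4/3)·0.279070) = −0.75 · ln(0.627907) = −0.75 · (-0.465363) = 0.3490.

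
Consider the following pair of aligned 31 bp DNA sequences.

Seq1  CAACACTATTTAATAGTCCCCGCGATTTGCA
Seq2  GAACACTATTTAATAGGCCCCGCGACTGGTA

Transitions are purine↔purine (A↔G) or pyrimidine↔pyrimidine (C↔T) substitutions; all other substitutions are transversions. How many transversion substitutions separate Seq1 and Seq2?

3

The sequences differ at positions 1 (C/G, transversion), 17 (T/G, transversion), 26 (T/C, transition), 28 (T/G, transversion), 30 (C/T, transition).
Of the 5 differences, 2 transitions and 3 transversions, so the answer is 3.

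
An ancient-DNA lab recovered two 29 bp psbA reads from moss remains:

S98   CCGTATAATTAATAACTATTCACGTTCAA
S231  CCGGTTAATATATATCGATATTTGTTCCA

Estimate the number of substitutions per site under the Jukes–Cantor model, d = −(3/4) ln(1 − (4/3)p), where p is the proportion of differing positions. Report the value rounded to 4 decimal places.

The sequences differ at positions 4 (T/G), 5 (A/T), 10 (T/A), 11 (A/T), 15 (A/T), 17 (T/G), 20 (T/A), 21 (C/T), 22 (A/T), 23 (C/T), 28 (A/C).
p = 11/29 = 0.379310.
d = −0.75 · ln(1 − (4/3)·0.379310) = −0.75 · ln(0.494253) = −0.75 · (-0.704708) = 0.5285.

0.5285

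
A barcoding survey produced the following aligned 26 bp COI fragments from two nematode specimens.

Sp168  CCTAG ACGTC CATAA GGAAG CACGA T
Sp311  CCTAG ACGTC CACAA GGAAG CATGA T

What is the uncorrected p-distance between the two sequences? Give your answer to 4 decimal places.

0.0769

Mismatches occur at site 13 (T↔C), site 23 (C↔T).
There are 2 differences over 26 sites, so p = 2/26 = 0.0769.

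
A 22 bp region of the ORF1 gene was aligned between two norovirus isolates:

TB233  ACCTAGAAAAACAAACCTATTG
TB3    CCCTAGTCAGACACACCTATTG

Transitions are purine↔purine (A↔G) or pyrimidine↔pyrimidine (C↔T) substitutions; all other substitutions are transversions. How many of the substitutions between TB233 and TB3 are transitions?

The sequences differ at positions 1 (A/C, transversion), 7 (A/T, transversion), 8 (A/C, transversion), 10 (A/G, transition), 14 (A/C, transversion).
Of the 5 differences, 1 transition and 4 transversions, so the answer is 1.

1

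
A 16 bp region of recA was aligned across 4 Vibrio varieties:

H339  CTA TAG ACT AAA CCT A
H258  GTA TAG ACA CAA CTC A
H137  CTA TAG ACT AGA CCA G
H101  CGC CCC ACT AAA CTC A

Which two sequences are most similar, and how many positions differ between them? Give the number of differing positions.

3

Pairwise Hamming distances:
  H339 vs H258: 5
  H339 vs H137: 3
  H339 vs H101: 7
  H258 vs H137: 7
  H258 vs H101: 8
  H137 vs H101: 9
The smallest is 3, between H339 and H137.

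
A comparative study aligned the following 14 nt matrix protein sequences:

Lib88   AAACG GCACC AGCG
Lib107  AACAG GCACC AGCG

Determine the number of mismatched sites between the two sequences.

2

Mismatches occur at site 3 (A→C), site 4 (C→A).
That gives 2 mismatches out of 14 aligned sites, so the Hamming distance is 2.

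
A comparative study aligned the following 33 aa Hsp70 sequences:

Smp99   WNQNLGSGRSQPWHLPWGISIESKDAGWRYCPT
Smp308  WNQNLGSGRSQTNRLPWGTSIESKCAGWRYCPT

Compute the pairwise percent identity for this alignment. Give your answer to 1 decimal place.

84.8%

Mismatches occur at site 12 (P→T), site 13 (W→N), site 14 (H→R), site 19 (I→T), site 25 (D→C).
28 of the 33 sites match, so the percent identity is 28/33 × 100 = 84.8%.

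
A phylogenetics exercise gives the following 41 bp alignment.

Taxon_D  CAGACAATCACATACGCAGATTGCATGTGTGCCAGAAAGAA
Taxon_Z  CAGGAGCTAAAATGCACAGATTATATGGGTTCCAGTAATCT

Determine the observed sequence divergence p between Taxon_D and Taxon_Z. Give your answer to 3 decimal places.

0.390

Differing sites — 4:A/G; 5:C/A; 6:A/G; 7:A/C; 9:C/A; 11:C/A; 14:A/G; 16:G/A; 23:G/A; 24:C/T; 28:T/G; 31:G/T; 36:A/T; 39:G/T; 40:A/C; 41:A/T.
There are 16 differences over 41 sites, so p = 16/41 = 0.390.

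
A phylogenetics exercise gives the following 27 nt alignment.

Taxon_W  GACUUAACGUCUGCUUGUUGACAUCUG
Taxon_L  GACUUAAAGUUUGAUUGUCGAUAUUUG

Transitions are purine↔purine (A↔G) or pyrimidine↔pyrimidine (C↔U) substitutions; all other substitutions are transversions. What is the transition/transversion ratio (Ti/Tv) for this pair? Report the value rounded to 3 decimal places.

2.000

The sequences differ at positions 8 (C/A, transversion), 11 (C/U, transition), 14 (C/A, transversion), 19 (U/C, transition), 22 (C/U, transition), 25 (C/U, transition).
Of the 6 differences, 4 transitions and 2 transversions, so Ti/Tv = 4/2 = 2.000.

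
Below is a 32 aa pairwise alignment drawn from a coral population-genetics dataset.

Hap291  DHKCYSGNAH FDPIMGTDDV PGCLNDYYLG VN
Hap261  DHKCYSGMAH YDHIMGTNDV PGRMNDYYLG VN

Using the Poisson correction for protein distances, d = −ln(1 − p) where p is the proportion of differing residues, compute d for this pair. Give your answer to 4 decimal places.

0.2076

Mismatches occur at site 8 (N↔M), site 11 (F↔Y), site 13 (P↔H), site 18 (D↔N), site 23 (C↔R), site 24 (L↔M).
p = 6/32 = 0.187500.
d = −ln(1 − 0.187500) = −ln(0.812500) = 0.2076.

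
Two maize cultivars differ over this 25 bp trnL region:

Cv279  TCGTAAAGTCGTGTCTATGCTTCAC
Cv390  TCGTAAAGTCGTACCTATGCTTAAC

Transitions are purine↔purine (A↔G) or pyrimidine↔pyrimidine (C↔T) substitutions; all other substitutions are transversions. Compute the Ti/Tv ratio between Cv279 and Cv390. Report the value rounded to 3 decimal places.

The sequences differ at positions 13 (G/A, transition), 14 (T/C, transition), 23 (C/A, transversion).
Of the 3 differences, 2 transitions and 1 transversion, so Ti/Tv = 2/1 = 2.000.

2.000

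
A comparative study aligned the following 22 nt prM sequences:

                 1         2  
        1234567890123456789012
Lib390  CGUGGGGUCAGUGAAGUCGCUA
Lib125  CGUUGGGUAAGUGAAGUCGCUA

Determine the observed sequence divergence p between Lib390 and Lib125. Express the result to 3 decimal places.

Mismatches occur at site 4 (G→U), site 9 (C→A).
There are 2 differences over 22 sites, so p = 2/22 = 0.091.

0.091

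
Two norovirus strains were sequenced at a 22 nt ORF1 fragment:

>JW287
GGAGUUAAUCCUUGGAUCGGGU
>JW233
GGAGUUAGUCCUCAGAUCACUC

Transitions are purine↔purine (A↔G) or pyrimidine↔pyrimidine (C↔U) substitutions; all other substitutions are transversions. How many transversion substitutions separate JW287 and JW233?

2

Mismatches occur at site 8 (A/G, transition), site 13 (U/C, transition), site 14 (G/A, transition), site 19 (G/A, transition), site 20 (G/C, transversion), site 21 (G/U, transversion), site 22 (U/C, transition).
Of the 7 differences, 5 transitions and 2 transversions, so the answer is 2.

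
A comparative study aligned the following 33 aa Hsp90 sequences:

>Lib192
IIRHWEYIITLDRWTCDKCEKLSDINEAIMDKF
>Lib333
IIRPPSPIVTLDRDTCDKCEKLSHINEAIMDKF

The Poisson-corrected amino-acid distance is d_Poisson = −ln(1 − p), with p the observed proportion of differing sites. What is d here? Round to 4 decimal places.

The sequences differ at positions 4 (H/P), 5 (W/P), 6 (E/S), 7 (Y/P), 9 (I/V), 14 (W/D), 24 (D/H).
p = 7/33 = 0.212121.
d = −ln(1 − 0.212121) = −ln(0.787879) = 0.2384.

0.2384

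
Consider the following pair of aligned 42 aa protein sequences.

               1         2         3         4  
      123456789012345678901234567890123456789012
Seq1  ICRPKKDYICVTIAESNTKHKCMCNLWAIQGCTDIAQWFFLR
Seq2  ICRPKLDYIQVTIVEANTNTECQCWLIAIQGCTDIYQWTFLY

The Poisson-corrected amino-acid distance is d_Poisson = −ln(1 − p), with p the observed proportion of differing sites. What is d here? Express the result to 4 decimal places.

Mismatches occur at site 6 (K↔L), site 10 (C↔Q), site 14 (A↔V), site 16 (S↔A), site 19 (K↔N), site 20 (H↔T), site 21 (K↔E), site 23 (M↔Q), site 25 (N↔W), site 27 (W↔I), site 36 (A↔Y), site 39 (F↔T), site 42 (R↔Y).
p = 13/42 = 0.309524.
d = −ln(1 − 0.309524) = −ln(0.690476) = 0.3704.

0.3704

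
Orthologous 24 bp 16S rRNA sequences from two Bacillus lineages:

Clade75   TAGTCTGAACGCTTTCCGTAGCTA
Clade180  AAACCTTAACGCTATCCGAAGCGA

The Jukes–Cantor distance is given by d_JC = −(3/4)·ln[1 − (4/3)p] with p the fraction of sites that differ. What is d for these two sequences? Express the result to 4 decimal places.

Mismatches occur at site 1 (T/A), site 3 (G/A), site 4 (T/C), site 7 (G/T), site 14 (T/A), site 19 (T/A), site 23 (T/G).
p = 7/24 = 0.291667.
d = −0.75 · ln(1 − (4/3)·0.291667) = −0.75 · ln(0.611111) = −0.75 · (-0.492477) = 0.3694.

0.3694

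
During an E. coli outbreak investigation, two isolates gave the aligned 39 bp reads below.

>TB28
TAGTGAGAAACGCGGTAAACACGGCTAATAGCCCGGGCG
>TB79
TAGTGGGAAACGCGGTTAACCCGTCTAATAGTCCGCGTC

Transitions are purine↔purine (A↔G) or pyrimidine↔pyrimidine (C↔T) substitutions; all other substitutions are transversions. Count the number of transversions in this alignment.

The sequences differ at positions 6 (A/G, transition), 17 (A/T, transversion), 21 (A/C, transversion), 24 (G/T, transversion), 32 (C/T, transition), 36 (G/C, transversion), 38 (C/T, transition), 39 (G/C, transversion).
Of the 8 differences, 3 transitions and 5 transversions, so the answer is 5.

5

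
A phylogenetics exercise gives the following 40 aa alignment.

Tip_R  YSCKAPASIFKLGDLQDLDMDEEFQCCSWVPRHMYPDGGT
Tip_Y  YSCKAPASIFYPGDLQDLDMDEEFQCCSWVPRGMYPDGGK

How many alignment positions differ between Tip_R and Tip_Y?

4

The sequences differ at positions 11 (K/Y), 12 (L/P), 33 (H/G), 40 (T/K).
That gives 4 mismatches out of 40 aligned sites, so the Hamming distance is 4.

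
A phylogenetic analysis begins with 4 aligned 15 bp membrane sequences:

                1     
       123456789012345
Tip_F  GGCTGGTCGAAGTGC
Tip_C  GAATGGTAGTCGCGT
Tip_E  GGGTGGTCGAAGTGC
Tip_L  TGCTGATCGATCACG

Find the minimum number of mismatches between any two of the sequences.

1

Pairwise Hamming distances:
  Tip_F vs Tip_C: 7
  Tip_F vs Tip_E: 1
  Tip_F vs Tip_L: 7
  Tip_C vs Tip_E: 7
  Tip_C vs Tip_L: 11
  Tip_E vs Tip_L: 8
The smallest is 1, between Tip_F and Tip_E.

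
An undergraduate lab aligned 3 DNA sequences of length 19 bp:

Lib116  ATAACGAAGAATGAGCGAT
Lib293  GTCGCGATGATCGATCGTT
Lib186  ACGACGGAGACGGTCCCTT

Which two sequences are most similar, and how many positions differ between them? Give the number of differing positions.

Pairwise Hamming distances:
  Lib116 vs Lib293: 8
  Lib116 vs Lib186: 9
  Lib293 vs Lib186: 11
The smallest is 8, between Lib116 and Lib293.

8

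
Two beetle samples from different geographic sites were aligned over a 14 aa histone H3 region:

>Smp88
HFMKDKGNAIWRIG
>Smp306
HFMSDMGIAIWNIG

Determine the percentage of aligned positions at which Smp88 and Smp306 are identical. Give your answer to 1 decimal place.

Differing sites — 4:K/S; 6:K/M; 8:N/I; 12:R/N.
10 of the 14 sites match, so the percent identity is 10/14 × 100 = 71.4%.

71.4%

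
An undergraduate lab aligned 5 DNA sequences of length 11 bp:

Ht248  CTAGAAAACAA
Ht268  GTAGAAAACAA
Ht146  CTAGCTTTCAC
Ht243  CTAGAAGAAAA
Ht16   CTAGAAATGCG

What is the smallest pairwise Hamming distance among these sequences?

1

Pairwise Hamming distances:
  Ht248 vs Ht268: 1
  Ht248 vs Ht146: 5
  Ht248 vs Ht243: 2
  Ht248 vs Ht16: 4
  Ht268 vs Ht146: 6
  Ht268 vs Ht243: 3
  Ht268 vs Ht16: 5
  Ht146 vs Ht243: 6
  Ht146 vs Ht16: 6
  Ht243 vs Ht16: 5
The smallest is 1, between Ht248 and Ht268.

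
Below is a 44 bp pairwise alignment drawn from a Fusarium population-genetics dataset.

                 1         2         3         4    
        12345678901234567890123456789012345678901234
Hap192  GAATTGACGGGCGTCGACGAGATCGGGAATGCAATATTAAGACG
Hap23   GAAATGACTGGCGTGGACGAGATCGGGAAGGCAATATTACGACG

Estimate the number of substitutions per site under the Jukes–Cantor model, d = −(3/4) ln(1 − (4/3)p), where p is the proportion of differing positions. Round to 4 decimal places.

0.1232

Differing sites — 4:T/A; 9:G/T; 15:C/G; 30:T/G; 40:A/C.
p = 5/44 = 0.113636.
d = −0.75 · ln(1 − (4/3)·0.113636) = −0.75 · ln(0.848485) = −0.75 · (-0.164303) = 0.1232.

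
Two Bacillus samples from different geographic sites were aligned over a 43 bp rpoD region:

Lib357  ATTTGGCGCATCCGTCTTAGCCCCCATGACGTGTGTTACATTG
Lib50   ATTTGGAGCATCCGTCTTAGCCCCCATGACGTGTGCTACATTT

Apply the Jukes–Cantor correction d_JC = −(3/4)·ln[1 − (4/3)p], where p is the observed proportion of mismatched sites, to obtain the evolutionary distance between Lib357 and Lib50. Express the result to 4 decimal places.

Differing sites — 7:C/A; 36:T/C; 43:G/T.
p = 3/43 = 0.069767.
d = −0.75 · ln(1 − (4/3)·0.069767) = −0.75 · ln(0.906977) = −0.75 · (-0.097638) = 0.0732.

0.0732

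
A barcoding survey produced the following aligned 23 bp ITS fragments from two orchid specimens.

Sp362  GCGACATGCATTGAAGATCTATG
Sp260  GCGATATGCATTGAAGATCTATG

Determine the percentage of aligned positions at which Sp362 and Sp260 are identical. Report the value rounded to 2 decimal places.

A single mismatch occurs at site 5 (C→T).
22 of the 23 sites match, so the percent identity is 22/23 × 100 = 95.65%.

95.65%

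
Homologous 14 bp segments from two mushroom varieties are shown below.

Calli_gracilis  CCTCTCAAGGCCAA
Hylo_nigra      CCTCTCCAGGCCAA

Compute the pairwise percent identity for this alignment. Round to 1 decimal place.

92.9%

The sequences differ at position 7 (A/C).
13 of the 14 sites match, so the percent identity is 13/14 × 100 = 92.9%.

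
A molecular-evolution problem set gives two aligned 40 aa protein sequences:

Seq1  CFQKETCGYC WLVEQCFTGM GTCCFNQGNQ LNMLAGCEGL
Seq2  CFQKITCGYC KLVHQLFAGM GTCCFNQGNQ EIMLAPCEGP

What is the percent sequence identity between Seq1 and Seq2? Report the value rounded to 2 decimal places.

Differing sites — 5:E/I; 11:W/K; 14:E/H; 16:C/L; 18:T/A; 31:L/E; 32:N/I; 36:G/P; 40:L/P.
31 of the 40 sites match, so the percent identity is 31/40 × 100 = 77.50%.

77.50%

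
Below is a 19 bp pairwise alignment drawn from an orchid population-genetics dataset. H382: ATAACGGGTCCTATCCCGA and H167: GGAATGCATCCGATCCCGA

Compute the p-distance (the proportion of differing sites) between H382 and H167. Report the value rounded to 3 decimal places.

Differing sites — 1:A/G; 2:T/G; 5:C/T; 7:G/C; 8:G/A; 12:T/G.
There are 6 differences over 19 sites, so p = 6/19 = 0.316.

0.316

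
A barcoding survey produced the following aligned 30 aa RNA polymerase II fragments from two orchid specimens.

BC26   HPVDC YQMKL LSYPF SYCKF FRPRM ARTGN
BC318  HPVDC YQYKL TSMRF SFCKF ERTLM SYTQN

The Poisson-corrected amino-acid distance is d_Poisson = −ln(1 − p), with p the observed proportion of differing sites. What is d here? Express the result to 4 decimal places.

Differing sites — 8:M/Y; 11:L/T; 13:Y/M; 14:P/R; 17:Y/F; 21:F/E; 23:P/T; 24:R/L; 26:A/S; 27:R/Y; 29:G/Q.
p = 11/30 = 0.366667.
d = −ln(1 − 0.366667) = −ln(0.633333) = 0.4568.

0.4568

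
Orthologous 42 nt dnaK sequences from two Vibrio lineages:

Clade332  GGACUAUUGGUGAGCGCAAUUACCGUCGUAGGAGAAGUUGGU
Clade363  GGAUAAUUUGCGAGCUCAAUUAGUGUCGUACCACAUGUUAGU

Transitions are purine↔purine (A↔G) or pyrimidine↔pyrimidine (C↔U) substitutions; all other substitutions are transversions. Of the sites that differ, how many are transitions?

4

The sequences differ at positions 4 (C/U, transition), 5 (U/A, transversion), 9 (G/U, transversion), 11 (U/C, transition), 16 (G/U, transversion), 23 (C/G, transversion), 24 (C/U, transition), 31 (G/C, transversion), 32 (G/C, transversion), 34 (G/C, transversion), 36 (A/U, transversion), 40 (G/A, transition).
Of the 12 differences, 4 transitions and 8 transversions, so the answer is 4.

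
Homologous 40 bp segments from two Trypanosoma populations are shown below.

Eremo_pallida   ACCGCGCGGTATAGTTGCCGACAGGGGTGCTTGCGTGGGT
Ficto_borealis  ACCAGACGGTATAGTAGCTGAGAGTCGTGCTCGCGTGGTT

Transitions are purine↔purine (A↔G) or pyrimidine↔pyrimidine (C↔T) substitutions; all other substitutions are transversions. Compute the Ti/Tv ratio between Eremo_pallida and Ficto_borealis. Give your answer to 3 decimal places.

The sequences differ at positions 4 (G/A, transition), 5 (C/G, transversion), 6 (G/A, transition), 16 (T/A, transversion), 19 (C/T, transition), 22 (C/G, transversion), 25 (G/T, transversion), 26 (G/C, transversion), 32 (T/C, transition), 39 (G/T, transversion).
Of the 10 differences, 4 transitions and 6 transversions, so Ti/Tv = 4/6 = 0.667.

0.667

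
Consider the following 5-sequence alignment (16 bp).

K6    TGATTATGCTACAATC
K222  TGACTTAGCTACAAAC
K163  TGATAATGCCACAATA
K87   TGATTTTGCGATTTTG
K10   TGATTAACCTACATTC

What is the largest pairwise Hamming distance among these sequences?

Pairwise Hamming distances:
  K6 vs K222: 4
  K6 vs K163: 3
  K6 vs K87: 6
  K6 vs K10: 3
  K222 vs K163: 7
  K222 vs K87: 8
  K222 vs K10: 5
  K163 vs K87: 7
  K163 vs K10: 6
  K87 vs K10: 7
The largest is 8, between K222 and K87.

8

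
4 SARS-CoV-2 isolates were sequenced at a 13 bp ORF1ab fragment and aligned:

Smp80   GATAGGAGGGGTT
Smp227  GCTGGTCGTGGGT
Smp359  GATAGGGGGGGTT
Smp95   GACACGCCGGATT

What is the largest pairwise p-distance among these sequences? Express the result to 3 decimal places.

Pairwise Hamming distances:
  Smp80 vs Smp227: 6
  Smp80 vs Smp359: 1
  Smp80 vs Smp95: 5
  Smp227 vs Smp359: 6
  Smp227 vs Smp95: 9
  Smp359 vs Smp95: 5
The largest is 9 mismatches, between Smp227 and Smp95; p = 9/13 = 0.692.

0.692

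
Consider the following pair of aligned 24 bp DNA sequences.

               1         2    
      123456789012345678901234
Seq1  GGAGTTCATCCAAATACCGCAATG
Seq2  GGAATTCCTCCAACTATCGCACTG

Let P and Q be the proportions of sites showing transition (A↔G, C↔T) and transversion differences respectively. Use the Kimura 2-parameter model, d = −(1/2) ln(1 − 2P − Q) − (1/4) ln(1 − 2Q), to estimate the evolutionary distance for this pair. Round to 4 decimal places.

Mismatches occur at site 4 (G→A, transition), site 8 (A→C, transversion), site 14 (A→C, transversion), site 17 (C→T, transition), site 22 (A→C, transversion).
Of the 5 differences, 2 transitions and 3 transversions over 24 sites: P = 2/24 = 0.083333, Q = 3/24 = 0.125000.
d = −0.5·ln(0.708334) − 0.25·ln(0.750000) = −0.5·(-0.344840) − 0.25·(-0.287682) = 0.2443.

0.2443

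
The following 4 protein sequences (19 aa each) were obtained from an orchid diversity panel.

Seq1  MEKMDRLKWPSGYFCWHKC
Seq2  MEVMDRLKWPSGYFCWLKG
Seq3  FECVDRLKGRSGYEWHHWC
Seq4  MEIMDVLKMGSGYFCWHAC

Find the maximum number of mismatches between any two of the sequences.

11

Pairwise Hamming distances:
  Seq1 vs Seq2: 3
  Seq1 vs Seq3: 9
  Seq1 vs Seq4: 5
  Seq2 vs Seq3: 11
  Seq2 vs Seq4: 7
  Seq3 vs Seq4: 10
The largest is 11, between Seq2 and Seq3.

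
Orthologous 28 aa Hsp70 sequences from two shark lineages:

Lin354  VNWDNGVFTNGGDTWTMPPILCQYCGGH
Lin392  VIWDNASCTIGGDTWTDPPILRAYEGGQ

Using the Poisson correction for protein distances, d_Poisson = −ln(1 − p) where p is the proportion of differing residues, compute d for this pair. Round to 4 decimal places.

Differing sites — 2:N/I; 6:G/A; 7:V/S; 8:F/C; 10:N/I; 17:M/D; 22:C/R; 23:Q/A; 25:C/E; 28:H/Q.
p = 10/28 = 0.357143.
d = −ln(1 − 0.357143) = −ln(0.642857) = 0.4418.

0.4418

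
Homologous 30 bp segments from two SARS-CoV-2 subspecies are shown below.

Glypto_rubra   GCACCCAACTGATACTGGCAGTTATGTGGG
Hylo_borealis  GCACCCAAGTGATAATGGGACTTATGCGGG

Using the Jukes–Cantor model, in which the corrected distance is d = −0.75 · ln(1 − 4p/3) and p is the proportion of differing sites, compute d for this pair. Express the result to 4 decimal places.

0.1885

Mismatches occur at site 9 (C↔G), site 15 (C↔A), site 19 (C↔G), site 21 (G↔C), site 27 (T↔C).
p = 5/30 = 0.166667.
d = −0.75 · ln(1 − (4/3)·0.166667) = −0.75 · ln(0.777777) = −0.75 · (-0.251315) = 0.1885.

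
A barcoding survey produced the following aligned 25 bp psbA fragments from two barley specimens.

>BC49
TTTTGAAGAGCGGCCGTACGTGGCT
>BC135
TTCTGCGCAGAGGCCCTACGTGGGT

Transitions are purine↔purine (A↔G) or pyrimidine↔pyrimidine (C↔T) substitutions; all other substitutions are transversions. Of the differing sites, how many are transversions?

Differing sites — 3:T/C (Ti); 6:A/C (Tv); 7:A/G (Ti); 8:G/C (Tv); 11:C/A (Tv); 16:G/C (Tv); 24:C/G (Tv).
Of the 7 differences, 2 transitions and 5 transversions, so the answer is 5.

5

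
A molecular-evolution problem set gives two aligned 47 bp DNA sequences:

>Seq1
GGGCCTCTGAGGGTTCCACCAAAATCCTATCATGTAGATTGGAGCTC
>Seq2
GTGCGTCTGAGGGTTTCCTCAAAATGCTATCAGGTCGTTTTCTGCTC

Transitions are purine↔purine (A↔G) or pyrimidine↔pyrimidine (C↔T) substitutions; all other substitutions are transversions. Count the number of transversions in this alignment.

Mismatches occur at site 2 (G→T, transversion), site 5 (C→G, transversion), site 16 (C→T, transition), site 18 (A→C, transversion), site 19 (C→T, transition), site 26 (C→G, transversion), site 33 (T→G, transversion), site 36 (A→C, transversion), site 38 (A→T, transversion), site 41 (G→T, transversion), site 42 (G→C, transversion), site 43 (A→T, transversion).
Of the 12 differences, 2 transitions and 10 transversions, so the answer is 10.

10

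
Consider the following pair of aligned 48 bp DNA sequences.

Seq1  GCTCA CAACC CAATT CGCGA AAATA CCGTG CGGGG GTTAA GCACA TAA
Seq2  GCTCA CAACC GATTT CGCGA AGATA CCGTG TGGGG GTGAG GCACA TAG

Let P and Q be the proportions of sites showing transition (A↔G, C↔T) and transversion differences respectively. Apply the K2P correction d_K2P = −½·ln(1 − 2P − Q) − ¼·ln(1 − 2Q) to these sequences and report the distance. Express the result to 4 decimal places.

Mismatches occur at site 11 (C/G, transversion), site 13 (A/T, transversion), site 22 (A/G, transition), site 31 (C/T, transition), site 38 (T/G, transversion), site 40 (A/G, transition), site 48 (A/G, transition).
Of the 7 differences, 4 transitions and 3 transversions over 48 sites: P = 4/48 = 0.083333, Q = 3/48 = 0.062500.
d = −0.5·ln(0.770834) − 0.25·ln(0.875000) = −0.5·(-0.260282) − 0.25·(-0.133531) = 0.1635.

0.1635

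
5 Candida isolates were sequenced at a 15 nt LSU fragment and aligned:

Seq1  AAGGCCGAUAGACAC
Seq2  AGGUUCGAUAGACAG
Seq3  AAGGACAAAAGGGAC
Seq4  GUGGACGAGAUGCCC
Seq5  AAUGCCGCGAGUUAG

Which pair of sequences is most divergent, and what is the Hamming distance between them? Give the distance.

Pairwise Hamming distances:
  Seq1 vs Seq2: 4
  Seq1 vs Seq3: 5
  Seq1 vs Seq4: 7
  Seq1 vs Seq5: 6
  Seq2 vs Seq3: 8
  Seq2 vs Seq4: 9
  Seq2 vs Seq5: 8
  Seq3 vs Seq4: 7
  Seq3 vs Seq5: 8
  Seq4 vs Seq5: 10
The largest is 10, between Seq4 and Seq5.

10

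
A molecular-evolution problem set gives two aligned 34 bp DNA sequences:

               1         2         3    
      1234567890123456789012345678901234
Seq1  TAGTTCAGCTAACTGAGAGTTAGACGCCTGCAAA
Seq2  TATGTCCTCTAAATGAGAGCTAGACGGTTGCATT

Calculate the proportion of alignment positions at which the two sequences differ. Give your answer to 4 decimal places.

0.2941

Differing sites — 3:G/T; 4:T/G; 7:A/C; 8:G/T; 13:C/A; 20:T/C; 27:C/G; 28:C/T; 33:A/T; 34:A/T.
There are 10 differences over 34 sites, so p = 10/34 = 0.2941.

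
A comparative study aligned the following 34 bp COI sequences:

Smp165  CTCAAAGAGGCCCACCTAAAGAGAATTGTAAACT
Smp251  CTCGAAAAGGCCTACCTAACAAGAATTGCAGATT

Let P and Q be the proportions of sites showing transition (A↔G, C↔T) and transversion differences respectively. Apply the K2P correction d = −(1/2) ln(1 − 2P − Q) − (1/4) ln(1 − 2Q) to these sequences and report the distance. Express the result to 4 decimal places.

Differing sites — 4:A/G (Ti); 7:G/A (Ti); 13:C/T (Ti); 20:A/C (Tv); 21:G/A (Ti); 29:T/C (Ti); 31:A/G (Ti); 33:C/T (Ti).
Of the 8 differences, 7 transitions and 1 transversion over 34 sites: P = 7/34 = 0.205882, Q = 1/34 = 0.029412.
d = −0.5·ln(0.558824) − 0.25·ln(0.941176) = −0.5·(-0.581921) − 0.25·(-0.060625) = 0.3061.

0.3061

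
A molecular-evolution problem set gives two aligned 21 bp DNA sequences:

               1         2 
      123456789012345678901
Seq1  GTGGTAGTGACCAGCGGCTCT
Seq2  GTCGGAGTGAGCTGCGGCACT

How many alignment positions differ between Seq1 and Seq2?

Differing sites — 3:G/C; 5:T/G; 11:C/G; 13:A/T; 19:T/A.
That gives 5 mismatches out of 21 aligned sites, so the Hamming distance is 5.

5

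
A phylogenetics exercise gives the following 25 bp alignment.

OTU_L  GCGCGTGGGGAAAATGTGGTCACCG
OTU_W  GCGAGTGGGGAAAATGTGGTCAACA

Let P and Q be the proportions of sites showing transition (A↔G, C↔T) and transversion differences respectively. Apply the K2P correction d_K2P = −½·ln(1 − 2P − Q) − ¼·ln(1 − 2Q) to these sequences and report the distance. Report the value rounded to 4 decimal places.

0.1308

Differing sites — 4:C/A (Tv); 23:C/A (Tv); 25:G/A (Ti).
Of the 3 differences, 1 transition and 2 transversions over 25 sites: P = 1/25 = 0.040000, Q = 2/25 = 0.080000.
d = −0.5·ln(0.840000) − 0.25·ln(0.840000) = −0.5·(-0.174353) − 0.25·(-0.174353) = 0.1308.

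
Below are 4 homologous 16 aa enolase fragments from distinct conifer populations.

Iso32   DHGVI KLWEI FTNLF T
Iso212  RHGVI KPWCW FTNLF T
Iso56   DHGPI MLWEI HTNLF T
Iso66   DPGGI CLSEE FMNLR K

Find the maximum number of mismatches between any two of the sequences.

Pairwise Hamming distances:
  Iso32 vs Iso212: 4
  Iso32 vs Iso56: 3
  Iso32 vs Iso66: 8
  Iso212 vs Iso56: 7
  Iso212 vs Iso66: 11
  Iso56 vs Iso66: 9
The largest is 11, between Iso212 and Iso66.

11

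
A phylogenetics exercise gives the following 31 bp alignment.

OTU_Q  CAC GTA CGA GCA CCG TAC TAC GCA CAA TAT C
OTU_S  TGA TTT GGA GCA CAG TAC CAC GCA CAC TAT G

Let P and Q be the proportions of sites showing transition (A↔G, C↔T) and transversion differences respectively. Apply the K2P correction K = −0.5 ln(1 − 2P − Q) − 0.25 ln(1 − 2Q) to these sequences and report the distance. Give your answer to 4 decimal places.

The sequences differ at positions 1 (C/T, transition), 2 (A/G, transition), 3 (C/A, transversion), 4 (G/T, transversion), 6 (A/T, transversion), 7 (C/G, transversion), 14 (C/A, transversion), 19 (T/C, transition), 27 (A/C, transversion), 31 (C/G, transversion).
Of the 10 differences, 3 transitions and 7 transversions over 31 sites: P = 3/31 = 0.096774, Q = 7/31 = 0.225806.
d = −0.5·ln(0.580646) − 0.25·ln(0.548388) = −0.5·(-0.543614) − 0.25·(-0.600772) = 0.4220.

0.4220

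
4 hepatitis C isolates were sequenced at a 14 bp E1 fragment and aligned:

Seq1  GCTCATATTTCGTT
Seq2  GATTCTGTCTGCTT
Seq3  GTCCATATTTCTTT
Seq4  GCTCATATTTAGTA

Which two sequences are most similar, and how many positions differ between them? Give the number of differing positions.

2

Pairwise Hamming distances:
  Seq1 vs Seq2: 7
  Seq1 vs Seq3: 3
  Seq1 vs Seq4: 2
  Seq2 vs Seq3: 8
  Seq2 vs Seq4: 8
  Seq3 vs Seq4: 5
The smallest is 2, between Seq1 and Seq4.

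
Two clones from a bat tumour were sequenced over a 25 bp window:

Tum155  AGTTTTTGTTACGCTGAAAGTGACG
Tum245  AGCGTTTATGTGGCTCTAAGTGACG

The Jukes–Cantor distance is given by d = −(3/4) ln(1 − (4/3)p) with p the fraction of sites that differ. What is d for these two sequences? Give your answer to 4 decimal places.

Mismatches occur at site 3 (T↔C), site 4 (T↔G), site 8 (G↔A), site 10 (T↔G), site 11 (A↔T), site 12 (C↔G), site 16 (G↔C), site 17 (A↔T).
p = 8/25 = 0.320000.
d = −0.75 · ln(1 − (4/3)·0.320000) = −0.75 · ln(0.573333) = −0.75 · (-0.556289) = 0.4172.

0.4172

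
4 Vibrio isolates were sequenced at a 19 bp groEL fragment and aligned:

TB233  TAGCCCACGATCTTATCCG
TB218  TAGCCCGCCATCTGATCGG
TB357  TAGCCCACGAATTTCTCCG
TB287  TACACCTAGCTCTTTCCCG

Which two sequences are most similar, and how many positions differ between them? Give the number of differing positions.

3

Pairwise Hamming distances:
  TB233 vs TB218: 4
  TB233 vs TB357: 3
  TB233 vs TB287: 7
  TB218 vs TB357: 7
  TB218 vs TB287: 10
  TB357 vs TB287: 9
The smallest is 3, between TB233 and TB357.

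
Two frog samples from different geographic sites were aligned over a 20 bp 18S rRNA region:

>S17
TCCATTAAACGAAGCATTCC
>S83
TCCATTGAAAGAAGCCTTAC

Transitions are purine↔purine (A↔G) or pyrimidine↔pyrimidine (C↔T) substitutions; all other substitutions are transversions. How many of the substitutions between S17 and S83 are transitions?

Differing sites — 7:A/G (Ti); 10:C/A (Tv); 16:A/C (Tv); 19:C/A (Tv).
Of the 4 differences, 1 transition and 3 transversions, so the answer is 1.

1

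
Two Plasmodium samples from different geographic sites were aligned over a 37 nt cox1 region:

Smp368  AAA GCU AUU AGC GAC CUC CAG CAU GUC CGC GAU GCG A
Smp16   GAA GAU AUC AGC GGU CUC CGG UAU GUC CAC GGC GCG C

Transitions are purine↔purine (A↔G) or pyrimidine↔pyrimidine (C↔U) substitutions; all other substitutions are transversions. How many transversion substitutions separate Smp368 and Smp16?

2

Mismatches occur at site 1 (A↔G, transition), site 5 (C↔A, transversion), site 9 (U↔C, transition), site 14 (A↔G, transition), site 15 (C↔U, transition), site 20 (A↔G, transition), site 22 (C↔U, transition), site 29 (G↔A, transition), site 32 (A↔G, transition), site 33 (U↔C, transition), site 37 (A↔C, transversion).
Of the 11 differences, 9 transitions and 2 transversions, so the answer is 2.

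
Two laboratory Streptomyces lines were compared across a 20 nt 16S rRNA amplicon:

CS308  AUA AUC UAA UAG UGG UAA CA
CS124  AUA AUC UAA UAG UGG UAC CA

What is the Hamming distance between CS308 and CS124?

1

A single mismatch occurs at site 18 (A→C).
That gives 1 mismatch out of 20 aligned sites, so the Hamming distance is 1.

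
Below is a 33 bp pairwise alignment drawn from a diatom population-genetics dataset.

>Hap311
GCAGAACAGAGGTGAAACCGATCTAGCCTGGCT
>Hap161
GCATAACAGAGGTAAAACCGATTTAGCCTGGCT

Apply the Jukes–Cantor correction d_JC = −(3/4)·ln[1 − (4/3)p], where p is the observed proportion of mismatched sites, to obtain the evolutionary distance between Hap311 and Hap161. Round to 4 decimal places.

The sequences differ at positions 4 (G/T), 14 (G/A), 23 (C/T).
p = 3/33 = 0.090909.
d = −0.75 · ln(1 − (4/3)·0.090909) = −0.75 · ln(0.878788) = −0.75 · (-0.129212) = 0.0969.

0.0969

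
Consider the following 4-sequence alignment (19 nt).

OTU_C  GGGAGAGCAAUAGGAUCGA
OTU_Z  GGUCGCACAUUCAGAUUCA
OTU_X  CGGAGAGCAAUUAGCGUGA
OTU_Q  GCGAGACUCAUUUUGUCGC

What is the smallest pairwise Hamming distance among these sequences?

6

Pairwise Hamming distances:
  OTU_C vs OTU_Z: 9
  OTU_C vs OTU_X: 6
  OTU_C vs OTU_Q: 9
  OTU_Z vs OTU_X: 10
  OTU_Z vs OTU_Q: 15
  OTU_X vs OTU_Q: 11
The smallest is 6, between OTU_C and OTU_X.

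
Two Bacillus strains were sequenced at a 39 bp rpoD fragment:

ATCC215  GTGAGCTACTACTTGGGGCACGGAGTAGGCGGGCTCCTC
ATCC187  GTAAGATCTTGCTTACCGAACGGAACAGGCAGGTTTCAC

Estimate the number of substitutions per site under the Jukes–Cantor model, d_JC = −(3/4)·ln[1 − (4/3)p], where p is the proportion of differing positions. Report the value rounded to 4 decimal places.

Mismatches occur at site 3 (G↔A), site 6 (C↔A), site 8 (A↔C), site 9 (C↔T), site 11 (A↔G), site 15 (G↔A), site 16 (G↔C), site 17 (G↔C), site 19 (C↔A), site 25 (G↔A), site 26 (T↔C), site 31 (G↔A), site 34 (C↔T), site 36 (C↔T), site 38 (T↔A).
p = 15/39 = 0.384615.
d = −0.75 · ln(1 − (4/3)·0.384615) = −0.75 · ln(0.487180) = −0.75 · (-0.719122) = 0.5393.

0.5393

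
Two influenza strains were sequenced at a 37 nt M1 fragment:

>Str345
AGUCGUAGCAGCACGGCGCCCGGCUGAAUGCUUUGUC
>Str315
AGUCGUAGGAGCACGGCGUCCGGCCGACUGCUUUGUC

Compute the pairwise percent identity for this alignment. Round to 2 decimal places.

89.19%

The sequences differ at positions 9 (C/G), 19 (C/U), 25 (U/C), 28 (A/C).
33 of the 37 sites match, so the percent identity is 33/37 × 100 = 89.19%.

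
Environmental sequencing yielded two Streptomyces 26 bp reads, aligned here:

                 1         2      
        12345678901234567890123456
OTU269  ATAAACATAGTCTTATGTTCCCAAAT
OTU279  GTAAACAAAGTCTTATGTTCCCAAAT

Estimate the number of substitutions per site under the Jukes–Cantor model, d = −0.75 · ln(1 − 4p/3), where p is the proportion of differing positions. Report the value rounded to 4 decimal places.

The sequences differ at positions 1 (A/G), 8 (T/A).
p = 2/26 = 0.076923.
d = −0.75 · ln(1 − (4/3)·0.076923) = −0.75 · ln(0.897436) = −0.75 · (-0.108213) = 0.0812.

0.0812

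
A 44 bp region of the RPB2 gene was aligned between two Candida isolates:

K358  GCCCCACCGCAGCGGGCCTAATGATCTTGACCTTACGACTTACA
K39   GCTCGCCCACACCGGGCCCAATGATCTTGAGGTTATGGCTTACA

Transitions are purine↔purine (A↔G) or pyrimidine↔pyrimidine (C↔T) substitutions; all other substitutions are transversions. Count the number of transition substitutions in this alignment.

5

The sequences differ at positions 3 (C/T, transition), 5 (C/G, transversion), 6 (A/C, transversion), 9 (G/A, transition), 12 (G/C, transversion), 19 (T/C, transition), 31 (C/G, transversion), 32 (C/G, transversion), 36 (C/T, transition), 38 (A/G, transition).
Of the 10 differences, 5 transitions and 5 transversions, so the answer is 5.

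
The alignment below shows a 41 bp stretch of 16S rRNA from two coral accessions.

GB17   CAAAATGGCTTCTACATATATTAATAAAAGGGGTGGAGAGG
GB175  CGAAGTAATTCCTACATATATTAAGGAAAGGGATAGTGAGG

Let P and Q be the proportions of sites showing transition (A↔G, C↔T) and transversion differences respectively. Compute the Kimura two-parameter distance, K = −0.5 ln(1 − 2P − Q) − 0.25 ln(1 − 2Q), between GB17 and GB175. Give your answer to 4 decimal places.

Differing sites — 2:A/G (Ti); 5:A/G (Ti); 7:G/A (Ti); 8:G/A (Ti); 9:C/T (Ti); 11:T/C (Ti); 25:T/G (Tv); 26:A/G (Ti); 33:G/A (Ti); 35:G/A (Ti); 37:A/T (Tv).
Of the 11 differences, 9 transitions and 2 transversions over 41 sites: P = 9/41 = 0.219512, Q = 2/41 = 0.048780.
d = −0.5·ln(0.512196) − 0.25·ln(0.902440) = −0.5·(-0.669048) − 0.25·(-0.102653) = 0.3602.

0.3602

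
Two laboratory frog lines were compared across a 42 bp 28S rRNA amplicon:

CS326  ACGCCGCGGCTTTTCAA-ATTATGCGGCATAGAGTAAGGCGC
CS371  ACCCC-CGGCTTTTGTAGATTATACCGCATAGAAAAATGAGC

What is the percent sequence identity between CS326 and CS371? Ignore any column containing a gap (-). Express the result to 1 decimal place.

Excluding the 2 gap columns leaves 40 comparable sites.
Mismatches occur at site 3 (G/C), site 15 (C/G), site 16 (A/T), site 24 (G/A), site 26 (G/C), site 34 (G/A), site 35 (T/A), site 38 (G/T), site 40 (C/A).
31 of the 40 comparable sites match, so the percent identity is 31/40 × 100 = 77.5%.

77.5%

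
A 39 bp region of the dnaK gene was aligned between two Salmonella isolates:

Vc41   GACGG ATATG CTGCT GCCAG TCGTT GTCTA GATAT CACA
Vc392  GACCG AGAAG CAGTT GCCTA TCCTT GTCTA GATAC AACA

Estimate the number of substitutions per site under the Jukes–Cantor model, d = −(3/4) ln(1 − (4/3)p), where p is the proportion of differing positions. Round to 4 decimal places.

0.3138

Mismatches occur at site 4 (G→C), site 7 (T→G), site 9 (T→A), site 12 (T→A), site 14 (C→T), site 19 (A→T), site 20 (G→A), site 23 (G→C), site 35 (T→C), site 36 (C→A).
p = 10/39 = 0.256410.
d = −0.75 · ln(1 − (4/3)·0.256410) = −0.75 · ln(0.658120) = −0.75 · (-0.418368) = 0.3138.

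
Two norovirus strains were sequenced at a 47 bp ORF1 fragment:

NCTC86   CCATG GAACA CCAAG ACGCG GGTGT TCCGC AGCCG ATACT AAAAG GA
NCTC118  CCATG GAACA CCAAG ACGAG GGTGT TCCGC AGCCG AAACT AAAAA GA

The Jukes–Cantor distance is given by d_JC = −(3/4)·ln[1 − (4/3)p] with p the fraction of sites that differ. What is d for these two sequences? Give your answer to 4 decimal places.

Mismatches occur at site 19 (C→A), site 37 (T→A), site 45 (G→A).
p = 3/47 = 0.063830.
d = −0.75 · ln(1 − (4/3)·0.063830) = −0.75 · ln(0.914893) = −0.75 · (-0.088948) = 0.0667.

0.0667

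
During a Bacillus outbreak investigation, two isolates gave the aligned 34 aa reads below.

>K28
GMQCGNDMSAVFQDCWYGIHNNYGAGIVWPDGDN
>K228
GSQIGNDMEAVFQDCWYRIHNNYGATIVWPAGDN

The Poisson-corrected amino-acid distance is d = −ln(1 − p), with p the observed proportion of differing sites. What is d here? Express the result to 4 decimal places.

Differing sites — 2:M/S; 4:C/I; 9:S/E; 18:G/R; 26:G/T; 31:D/A.
p = 6/34 = 0.176471.
d = −ln(1 − 0.176471) = −ln(0.823529) = 0.1942.

0.1942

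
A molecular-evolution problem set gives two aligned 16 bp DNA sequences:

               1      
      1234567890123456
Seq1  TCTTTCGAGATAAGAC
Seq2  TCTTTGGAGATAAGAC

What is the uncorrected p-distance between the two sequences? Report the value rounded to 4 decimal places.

Differing sites — 6:C/G.
There are 1 differences over 16 sites, so p = 1/16 = 0.0625.

0.0625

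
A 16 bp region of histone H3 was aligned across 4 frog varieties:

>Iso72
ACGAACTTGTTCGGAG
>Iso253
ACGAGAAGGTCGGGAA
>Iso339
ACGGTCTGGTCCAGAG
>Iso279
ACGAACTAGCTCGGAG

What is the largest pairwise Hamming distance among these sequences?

8

Pairwise Hamming distances:
  Iso72 vs Iso253: 7
  Iso72 vs Iso339: 5
  Iso72 vs Iso279: 2
  Iso253 vs Iso339: 7
  Iso253 vs Iso279: 8
  Iso339 vs Iso279: 6
The largest is 8, between Iso253 and Iso279.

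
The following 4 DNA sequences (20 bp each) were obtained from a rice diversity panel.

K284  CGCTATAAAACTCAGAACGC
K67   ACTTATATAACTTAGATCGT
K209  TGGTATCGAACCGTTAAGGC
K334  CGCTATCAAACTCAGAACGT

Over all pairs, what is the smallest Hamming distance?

Pairwise Hamming distances:
  K284 vs K67: 7
  K284 vs K209: 9
  K284 vs K334: 2
  K67 vs K209: 12
  K67 vs K334: 7
  K209 vs K334: 9
The smallest is 2, between K284 and K334.

2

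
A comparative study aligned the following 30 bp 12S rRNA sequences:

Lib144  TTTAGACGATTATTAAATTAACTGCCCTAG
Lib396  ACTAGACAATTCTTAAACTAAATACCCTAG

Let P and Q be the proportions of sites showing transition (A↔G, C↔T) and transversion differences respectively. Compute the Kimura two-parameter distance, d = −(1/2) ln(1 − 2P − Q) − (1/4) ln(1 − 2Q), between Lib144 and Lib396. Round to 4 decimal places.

0.2842

Differing sites — 1:T/A (Tv); 2:T/C (Ti); 8:G/A (Ti); 12:A/C (Tv); 18:T/C (Ti); 22:C/A (Tv); 24:G/A (Ti).
Of the 7 differences, 4 transitions and 3 transversions over 30 sites: P = 4/30 = 0.133333, Q = 3/30 = 0.100000.
d = −0.5·ln(0.633334) − 0.25·ln(0.800000) = −0.5·(-0.456757) − 0.25·(-0.223144) = 0.2842.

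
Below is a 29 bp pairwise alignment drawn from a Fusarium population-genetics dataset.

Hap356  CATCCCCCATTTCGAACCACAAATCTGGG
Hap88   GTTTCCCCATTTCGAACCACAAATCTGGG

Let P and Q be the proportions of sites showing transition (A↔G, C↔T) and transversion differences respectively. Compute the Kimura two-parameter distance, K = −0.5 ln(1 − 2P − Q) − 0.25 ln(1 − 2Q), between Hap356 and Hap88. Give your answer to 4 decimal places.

Differing sites — 1:C/G (Tv); 2:A/T (Tv); 4:C/T (Ti).
Of the 3 differences, 1 transition and 2 transversions over 29 sites: P = 1/29 = 0.034483, Q = 2/29 = 0.068966.
d = −0.5·ln(0.862068) − 0.25·ln(0.862068) = −0.5·(-0.148421) − 0.25·(-0.148421) = 0.1113.

0.1113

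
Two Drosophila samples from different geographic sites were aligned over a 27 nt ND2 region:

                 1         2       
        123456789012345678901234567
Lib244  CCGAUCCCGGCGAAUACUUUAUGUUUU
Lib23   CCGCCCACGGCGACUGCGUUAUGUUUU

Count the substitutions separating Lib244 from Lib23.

6

Mismatches occur at site 4 (A↔C), site 5 (U↔C), site 7 (C↔A), site 14 (A↔C), site 16 (A↔G), site 18 (U↔G).
That gives 6 mismatches out of 27 aligned sites, so the Hamming distance is 6.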